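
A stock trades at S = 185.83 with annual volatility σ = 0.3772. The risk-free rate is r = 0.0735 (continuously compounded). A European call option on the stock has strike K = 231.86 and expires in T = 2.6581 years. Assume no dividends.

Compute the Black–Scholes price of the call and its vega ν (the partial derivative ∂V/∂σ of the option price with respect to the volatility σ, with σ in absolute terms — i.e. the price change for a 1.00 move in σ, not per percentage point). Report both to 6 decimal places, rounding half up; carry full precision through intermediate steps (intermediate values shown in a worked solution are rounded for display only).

price = 43.070877
ν = 116.687783

σ√T = 0.3772·√2.6581 = 0.614975
d₁ = (ln(S/K) + (r+σ²/2)T) / (σ√T) = (ln(185.83/231.86) + (0.0735+0.3772²/2)·2.6581) / 0.614975 = (-0.221301 + 0.384467) / 0.614975 = 0.265321
d₂ = d₁ − σ√T = 0.265321 − 0.614975 = -0.349654
e^{−rT} = e^{−0.0735·2.6581} = 0.822530
N(d₁) = 0.604619,  N(d₂) = 0.363299
Call price V = S·N(d₁) − K·e^{−rT}·N(d₂) = 112.356351 − 69.285475 = 43.070877
φ(d₁) = (1/√(2π))·e^{−d₁²/2} = 0.385145
ν = S·φ(d₁)·√T = 116.687783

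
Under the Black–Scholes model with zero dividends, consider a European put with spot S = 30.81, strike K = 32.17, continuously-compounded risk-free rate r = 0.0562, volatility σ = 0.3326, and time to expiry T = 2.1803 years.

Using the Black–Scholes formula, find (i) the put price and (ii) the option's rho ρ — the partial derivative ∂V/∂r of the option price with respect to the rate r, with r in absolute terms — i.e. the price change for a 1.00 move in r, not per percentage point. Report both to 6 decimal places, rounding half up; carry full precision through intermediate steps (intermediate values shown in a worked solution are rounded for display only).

price = 4.646758
ρ = -33.102910

σ√T = 0.3326·√2.1803 = 0.491112
d₁ = (ln(S/K) + (r+σ²/2)T) / (σ√T) = (ln(30.81/32.17) + (0.0562+0.3326²/2)·2.1803) / 0.491112 = (-0.043195 + 0.243128) / 0.491112 = 0.407103
d₂ = d₁ − σ√T = 0.407103 − 0.491112 = -0.084009
e^{−rT} = e^{−0.0562·2.1803} = 0.884677
N(−d₁) = 0.341966,  N(−d₂) = 0.533475
Put price V = K·e^{−rT}·N(−d₂) − S·N(−d₁) = 15.182732 − 10.535974 = 4.646758
ρ = −K·T·e^{−rT}·N(−d₂) = -33.102910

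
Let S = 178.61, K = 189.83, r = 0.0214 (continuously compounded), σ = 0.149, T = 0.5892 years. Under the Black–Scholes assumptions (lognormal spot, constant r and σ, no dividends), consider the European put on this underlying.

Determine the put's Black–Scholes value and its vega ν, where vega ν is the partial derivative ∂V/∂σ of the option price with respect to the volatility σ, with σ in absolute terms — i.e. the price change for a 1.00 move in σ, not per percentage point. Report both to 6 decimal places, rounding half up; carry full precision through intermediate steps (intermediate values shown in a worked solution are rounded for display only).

price = 13.500356
ν = 51.165474

σ√T = 0.149·√0.5892 = 0.114371
d₁ = (ln(S/K) + (r+σ²/2)T) / (σ√T) = (ln(178.61/189.83) + (0.0214+0.149²/2)·0.5892) / 0.114371 = (-0.060924 + 0.019149) / 0.114371 = -0.365257
d₂ = d₁ − σ√T = -0.365257 − 0.114371 = -0.479629
e^{−rT} = e^{−0.0214·0.5892} = 0.987470
N(−d₁) = 0.642540,  N(−d₂) = 0.684254
Put price V = K·e^{−rT}·N(−d₂) − S·N(−d₁) = 128.264469 − 114.764113 = 13.500356
φ(d₁) = (1/√(2π))·e^{−d₁²/2} = 0.373198
ν = S·φ(d₁)·√T = 51.165474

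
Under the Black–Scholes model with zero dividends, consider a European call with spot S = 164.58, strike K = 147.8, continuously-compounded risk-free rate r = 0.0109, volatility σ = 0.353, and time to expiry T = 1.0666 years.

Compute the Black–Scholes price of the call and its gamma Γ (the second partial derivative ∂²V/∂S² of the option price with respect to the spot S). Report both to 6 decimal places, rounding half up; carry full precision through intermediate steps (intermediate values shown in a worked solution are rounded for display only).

σ√T = 0.353·√1.0666 = 0.364565
d₁ = (ln(S/K) + (r+σ²/2)T) / (σ√T) = (ln(164.58/147.8) + (0.0109+0.353²/2)·1.0666) / 0.364565 = (0.107537 + 0.078080) / 0.364565 = 0.509145
d₂ = d₁ − σ√T = 0.509145 − 0.364565 = 0.144580
e^{−rT} = e^{−0.0109·1.0666} = 0.988441
N(d₁) = 0.694675,  N(d₂) = 0.557479
Call price V = S·N(d₁) − K·e^{−rT}·N(d₂) = 114.329565 − 81.442960 = 32.886605
φ(d₁) = (1/√(2π))·e^{−d₁²/2} = 0.350445
Γ = φ(d₁) / (S·σ·√T) = 0.005841

price = 32.886605
Γ = 0.005841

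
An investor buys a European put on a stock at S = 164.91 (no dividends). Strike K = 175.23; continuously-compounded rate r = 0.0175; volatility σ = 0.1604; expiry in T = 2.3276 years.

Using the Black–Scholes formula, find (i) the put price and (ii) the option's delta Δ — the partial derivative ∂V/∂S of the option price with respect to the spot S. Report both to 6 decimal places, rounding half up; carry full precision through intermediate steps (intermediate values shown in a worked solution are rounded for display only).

price = 17.938054
Δ = -0.483741

σ√T = 0.1604·√2.3276 = 0.244714
d₁ = (ln(S/K) + (r+σ²/2)T) / (σ√T) = (ln(164.91/175.23) + (0.0175+0.1604²/2)·2.3276) / 0.244714 = (-0.060700 + 0.070675) / 0.244714 = 0.040766
d₂ = d₁ − σ√T = 0.040766 − 0.244714 = -0.203948
e^{−rT} = e^{−0.0175·2.3276} = 0.960085
N(−d₁) = 0.483741,  N(−d₂) = 0.580803
Put price V = K·e^{−rT}·N(−d₂) − S·N(−d₁) = 97.711845 − 79.773791 = 17.938054
Δ = −N(−d₁) = -0.483741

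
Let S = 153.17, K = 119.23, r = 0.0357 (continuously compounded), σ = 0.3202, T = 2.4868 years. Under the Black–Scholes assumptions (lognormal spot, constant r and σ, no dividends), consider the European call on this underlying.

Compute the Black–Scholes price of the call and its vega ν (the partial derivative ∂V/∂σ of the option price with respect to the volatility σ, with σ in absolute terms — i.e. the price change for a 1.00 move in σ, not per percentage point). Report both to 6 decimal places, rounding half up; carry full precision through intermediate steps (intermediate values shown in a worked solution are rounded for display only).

σ√T = 0.3202·√2.4868 = 0.504942
d₁ = (ln(S/K) + (r+σ²/2)T) / (σ√T) = (ln(153.17/119.23) + (0.0357+0.3202²/2)·2.4868) / 0.504942 = (0.250494 + 0.216262) / 0.504942 = 0.924375
d₂ = d₁ − σ√T = 0.924375 − 0.504942 = 0.419433
e^{−rT} = e^{−0.0357·2.4868} = 0.915048
N(d₁) = 0.822354,  N(d₂) = 0.662550
Call price V = S·N(d₁) − K·e^{−rT}·N(d₂) = 125.960038 − 72.284993 = 53.675045
φ(d₁) = (1/√(2π))·e^{−d₁²/2} = 0.260234
ν = S·φ(d₁)·√T = 62.857704

price = 53.675045
ν = 62.857704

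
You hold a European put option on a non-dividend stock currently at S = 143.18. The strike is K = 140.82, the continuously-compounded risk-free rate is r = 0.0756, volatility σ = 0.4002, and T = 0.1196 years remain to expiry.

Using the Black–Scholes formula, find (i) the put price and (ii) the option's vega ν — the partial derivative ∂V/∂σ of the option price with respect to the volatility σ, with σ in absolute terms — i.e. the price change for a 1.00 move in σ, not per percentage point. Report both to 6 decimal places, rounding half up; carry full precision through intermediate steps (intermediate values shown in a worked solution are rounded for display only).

σ√T = 0.4002·√0.1196 = 0.138402
d₁ = (ln(S/K) + (r+σ²/2)T) / (σ√T) = (ln(143.18/140.82) + (0.0756+0.4002²/2)·0.1196) / 0.138402 = (0.016620 + 0.018619) / 0.138402 = 0.254616
d₂ = d₁ − σ√T = 0.254616 − 0.138402 = 0.116214
e^{−rT} = e^{−0.0756·0.1196} = 0.990999
N(−d₁) = 0.399510,  N(−d₂) = 0.453741
Put price V = K·e^{−rT}·N(−d₂) − S·N(−d₁) = 63.320735 − 57.201803 = 6.118932
φ(d₁) = (1/√(2π))·e^{−d₁²/2} = 0.386218
ν = S·φ(d₁)·√T = 19.124077

price = 6.118932
ν = 19.124077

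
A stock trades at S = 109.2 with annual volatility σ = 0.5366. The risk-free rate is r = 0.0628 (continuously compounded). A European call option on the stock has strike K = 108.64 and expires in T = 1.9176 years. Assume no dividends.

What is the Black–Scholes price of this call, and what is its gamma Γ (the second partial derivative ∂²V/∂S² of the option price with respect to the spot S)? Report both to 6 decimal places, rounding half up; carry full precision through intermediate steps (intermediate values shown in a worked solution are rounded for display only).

price = 36.622224
Γ = 0.004248

σ√T = 0.5366·√1.9176 = 0.743070
d₁ = (ln(S/K) + (r+σ²/2)T) / (σ√T) = (ln(109.2/108.64) + (0.0628+0.5366²/2)·1.9176) / 0.743070 = (0.005141 + 0.396502) / 0.743070 = 0.540519
d₂ = d₁ − σ√T = 0.540519 − 0.743070 = -0.202551
e^{−rT} = e^{−0.0628·1.9176} = 0.886543
N(d₁) = 0.705580,  N(d₂) = 0.419743
Call price V = S·N(d₁) − K·e^{−rT}·N(d₂) = 77.049368 − 40.427144 = 36.622224
φ(d₁) = (1/√(2π))·e^{−d₁²/2} = 0.344721
Γ = φ(d₁) / (S·σ·√T) = 0.004248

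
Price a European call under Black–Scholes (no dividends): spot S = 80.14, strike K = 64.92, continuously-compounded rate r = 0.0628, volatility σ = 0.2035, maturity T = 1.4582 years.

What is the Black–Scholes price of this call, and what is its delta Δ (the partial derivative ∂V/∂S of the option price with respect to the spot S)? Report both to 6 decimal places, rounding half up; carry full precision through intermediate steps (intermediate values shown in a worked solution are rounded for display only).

price = 21.789799
Δ = 0.911910

σ√T = 0.2035·√1.4582 = 0.245738
d₁ = (ln(S/K) + (r+σ²/2)T) / (σ√T) = (ln(80.14/64.92) + (0.0628+0.2035²/2)·1.4582) / 0.245738 = (0.210619 + 0.121769) / 0.245738 = 1.352609
d₂ = d₁ − σ√T = 1.352609 − 0.245738 = 1.106871
e^{−rT} = e^{−0.0628·1.4582} = 0.912493
N(d₁) = 0.911910,  N(d₂) = 0.865825
Call price V = S·N(d₁) − K·e^{−rT}·N(d₂) = 73.080448 − 51.290650 = 21.789799
Δ = N(d₁) = 0.911910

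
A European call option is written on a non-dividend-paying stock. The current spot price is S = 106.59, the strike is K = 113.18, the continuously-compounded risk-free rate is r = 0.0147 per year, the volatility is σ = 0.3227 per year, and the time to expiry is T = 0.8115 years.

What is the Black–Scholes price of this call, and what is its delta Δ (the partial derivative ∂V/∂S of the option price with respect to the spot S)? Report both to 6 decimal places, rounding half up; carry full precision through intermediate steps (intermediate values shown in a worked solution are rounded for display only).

σ√T = 0.3227·√0.8115 = 0.290699
d₁ = (ln(S/K) + (r+σ²/2)T) / (σ√T) = (ln(106.59/113.18) + (0.0147+0.3227²/2)·0.8115) / 0.290699 = (-0.059990 + 0.054182) / 0.290699 = -0.019979
d₂ = d₁ − σ√T = -0.019979 − 0.290699 = -0.310678
e^{−rT} = e^{−0.0147·0.8115} = 0.988142
N(d₁) = 0.492030,  N(d₂) = 0.378023
Call price V = S·N(d₁) − K·e^{−rT}·N(d₂) = 52.445491 − 42.277278 = 10.168213
Δ = N(d₁) = 0.492030

price = 10.168213
Δ = 0.492030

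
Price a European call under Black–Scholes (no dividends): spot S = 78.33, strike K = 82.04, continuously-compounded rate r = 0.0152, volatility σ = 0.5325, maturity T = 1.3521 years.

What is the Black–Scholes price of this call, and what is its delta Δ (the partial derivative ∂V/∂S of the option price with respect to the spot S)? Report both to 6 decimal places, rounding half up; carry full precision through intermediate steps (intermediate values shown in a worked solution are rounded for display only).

σ√T = 0.5325·√1.3521 = 0.619190
d₁ = (ln(S/K) + (r+σ²/2)T) / (σ√T) = (ln(78.33/82.04) + (0.0152+0.5325²/2)·1.3521) / 0.619190 = (-0.046276 + 0.212250) / 0.619190 = 0.268050
d₂ = d₁ − σ√T = 0.268050 − 0.619190 = -0.351140
e^{−rT} = e^{−0.0152·1.3521} = 0.979658
N(d₁) = 0.605670,  N(d₂) = 0.362742
Call price V = S·N(d₁) − K·e^{−rT}·N(d₂) = 47.442096 − 29.153950 = 18.288146
Δ = N(d₁) = 0.605670

price = 18.288146
Δ = 0.605670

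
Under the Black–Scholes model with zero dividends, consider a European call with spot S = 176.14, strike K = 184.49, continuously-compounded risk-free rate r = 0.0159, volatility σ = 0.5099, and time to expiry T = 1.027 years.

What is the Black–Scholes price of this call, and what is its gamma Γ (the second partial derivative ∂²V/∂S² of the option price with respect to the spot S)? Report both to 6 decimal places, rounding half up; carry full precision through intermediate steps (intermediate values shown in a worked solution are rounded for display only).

price = 33.836692
Γ = 0.004296

σ√T = 0.5099·√1.027 = 0.516738
d₁ = (ln(S/K) + (r+σ²/2)T) / (σ√T) = (ln(176.14/184.49) + (0.0159+0.5099²/2)·1.027) / 0.516738 = (-0.046316 + 0.149838) / 0.516738 = 0.200338
d₂ = d₁ − σ√T = 0.200338 − 0.516738 = -0.316400
e^{−rT} = e^{−0.0159·1.027} = 0.983803
N(d₁) = 0.579392,  N(d₂) = 0.375849
Call price V = S·N(d₁) − K·e^{−rT}·N(d₂) = 102.054076 − 68.217384 = 33.836692
φ(d₁) = (1/√(2π))·e^{−d₁²/2} = 0.391016
Γ = φ(d₁) / (S·σ·√T) = 0.004296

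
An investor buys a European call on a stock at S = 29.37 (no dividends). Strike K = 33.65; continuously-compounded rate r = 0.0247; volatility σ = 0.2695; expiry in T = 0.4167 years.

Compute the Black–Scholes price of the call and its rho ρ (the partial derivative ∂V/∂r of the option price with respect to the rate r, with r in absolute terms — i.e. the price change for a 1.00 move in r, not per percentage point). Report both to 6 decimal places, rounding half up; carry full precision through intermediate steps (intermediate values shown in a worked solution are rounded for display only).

price = 0.746200
ρ = 2.900970

σ√T = 0.2695·√0.4167 = 0.173968
d₁ = (ln(S/K) + (r+σ²/2)T) / (σ√T) = (ln(29.37/33.65) + (0.0247+0.2695²/2)·0.4167) / 0.173968 = (-0.136039 + 0.025425) / 0.173968 = -0.635830
d₂ = d₁ − σ√T = -0.635830 − 0.173968 = -0.809798
e^{−rT} = e^{−0.0247·0.4167} = 0.989760
N(d₁) = 0.262444,  N(d₂) = 0.209028
Call price V = S·N(d₁) − K·e^{−rT}·N(d₂) = 7.707972 − 6.961772 = 0.746200
ρ = K·T·e^{−rT}·N(d₂) = 2.900970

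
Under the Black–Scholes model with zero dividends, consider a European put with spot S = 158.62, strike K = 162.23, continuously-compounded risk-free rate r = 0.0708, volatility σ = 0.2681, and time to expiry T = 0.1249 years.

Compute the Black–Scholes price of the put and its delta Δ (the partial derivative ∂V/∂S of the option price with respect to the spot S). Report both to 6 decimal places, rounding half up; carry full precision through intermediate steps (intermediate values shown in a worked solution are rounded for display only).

price = 7.188197
Δ = -0.538558

σ√T = 0.2681·√0.1249 = 0.094750
d₁ = (ln(S/K) + (r+σ²/2)T) / (σ√T) = (ln(158.62/162.23) + (0.0708+0.2681²/2)·0.1249) / 0.094750 = (-0.022504 + 0.013332) / 0.094750 = -0.096802
d₂ = d₁ − σ√T = -0.096802 − 0.094750 = -0.191552
e^{−rT} = e^{−0.0708·0.1249} = 0.991196
N(−d₁) = 0.538558,  N(−d₂) = 0.575953
Put price V = K·e^{−rT}·N(−d₂) − S·N(−d₁) = 92.614319 − 85.426122 = 7.188197
Δ = −N(−d₁) = -0.538558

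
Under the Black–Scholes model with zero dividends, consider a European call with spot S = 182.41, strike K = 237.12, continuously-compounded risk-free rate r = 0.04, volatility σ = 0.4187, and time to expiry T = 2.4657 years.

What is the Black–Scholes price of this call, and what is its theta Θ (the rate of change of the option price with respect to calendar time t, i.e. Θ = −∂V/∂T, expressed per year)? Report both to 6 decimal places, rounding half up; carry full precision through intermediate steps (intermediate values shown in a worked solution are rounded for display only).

price = 36.473182
Θ = -12.092422

σ√T = 0.4187·√2.4657 = 0.657466
d₁ = (ln(S/K) + (r+σ²/2)T) / (σ√T) = (ln(182.41/237.12) + (0.04+0.4187²/2)·2.4657) / 0.657466 = (-0.262309 + 0.314759) / 0.657466 = 0.079775
d₂ = d₁ − σ√T = 0.079775 − 0.657466 = -0.577691
e^{−rT} = e^{−0.04·2.4657} = 0.906080
N(d₁) = 0.531792,  N(d₂) = 0.281736
Call price V = S·N(d₁) − K·e^{−rT}·N(d₂) = 97.004136 − 60.530954 = 36.473182
φ(d₁) = (1/√(2π))·e^{−d₁²/2} = 0.397675
Θ = −S·φ(d₁)·σ/(2√T) − r·K·e^{−rT}·N(d₂) = −9.671184 − 2.421238 = -12.092422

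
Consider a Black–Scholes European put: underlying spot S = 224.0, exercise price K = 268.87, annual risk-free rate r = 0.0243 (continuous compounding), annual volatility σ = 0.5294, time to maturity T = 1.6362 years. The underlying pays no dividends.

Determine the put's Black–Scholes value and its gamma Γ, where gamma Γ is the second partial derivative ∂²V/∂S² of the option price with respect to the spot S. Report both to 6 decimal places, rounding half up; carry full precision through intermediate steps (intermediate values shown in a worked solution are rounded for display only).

price = 82.491293
Γ = 0.002609

σ√T = 0.5294·√1.6362 = 0.677177
d₁ = (ln(S/K) + (r+σ²/2)T) / (σ√T) = (ln(224.0/268.87) + (0.0243+0.5294²/2)·1.6362) / 0.677177 = (-0.182582 + 0.269044) / 0.677177 = 0.127680
d₂ = d₁ − σ√T = 0.127680 − 0.677177 = -0.549497
e^{−rT} = e^{−0.0243·1.6362} = 0.961020
N(−d₁) = 0.449201,  N(−d₂) = 0.708668
Put price V = K·e^{−rT}·N(−d₂) − S·N(−d₁) = 183.112336 − 100.621042 = 82.491293
φ(d₁) = (1/√(2π))·e^{−d₁²/2} = 0.395704
Γ = φ(d₁) / (S·σ·√T) = 0.002609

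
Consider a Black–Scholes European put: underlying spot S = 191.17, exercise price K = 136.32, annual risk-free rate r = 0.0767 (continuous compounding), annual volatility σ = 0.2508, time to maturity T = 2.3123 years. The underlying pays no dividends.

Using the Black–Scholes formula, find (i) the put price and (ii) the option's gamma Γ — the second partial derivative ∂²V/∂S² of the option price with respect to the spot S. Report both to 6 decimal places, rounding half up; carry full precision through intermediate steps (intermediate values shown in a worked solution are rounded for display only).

price = 2.266616
Γ = 0.001665

σ√T = 0.2508·√2.3123 = 0.381373
d₁ = (ln(S/K) + (r+σ²/2)T) / (σ√T) = (ln(191.17/136.32) + (0.0767+0.2508²/2)·2.3123) / 0.381373 = (0.338158 + 0.250076) / 0.381373 = 1.542412
d₂ = d₁ − σ√T = 1.542412 − 0.381373 = 1.161040
e^{−rT} = e^{−0.0767·2.3123} = 0.837484
N(−d₁) = 0.061487,  N(−d₂) = 0.122813
Put price V = K·e^{−rT}·N(−d₂) − S·N(−d₁) = 14.021029 − 11.754414 = 2.266616
φ(d₁) = (1/√(2π))·e^{−d₁²/2} = 0.121425
Γ = φ(d₁) / (S·σ·√T) = 0.001665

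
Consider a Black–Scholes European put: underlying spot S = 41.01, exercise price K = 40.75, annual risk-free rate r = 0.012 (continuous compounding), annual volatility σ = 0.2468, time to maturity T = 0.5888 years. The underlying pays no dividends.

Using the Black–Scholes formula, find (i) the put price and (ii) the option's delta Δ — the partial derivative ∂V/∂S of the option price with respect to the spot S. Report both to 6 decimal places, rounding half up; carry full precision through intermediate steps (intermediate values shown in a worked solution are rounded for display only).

σ√T = 0.2468·√0.5888 = 0.189378
d₁ = (ln(S/K) + (r+σ²/2)T) / (σ√T) = (ln(41.01/40.75) + (0.012+0.2468²/2)·0.5888) / 0.189378 = (0.006360 + 0.024998) / 0.189378 = 0.165583
d₂ = d₁ − σ√T = 0.165583 − 0.189378 = -0.023795
e^{−rT} = e^{−0.012·0.5888} = 0.992959
N(−d₁) = 0.434243,  N(−d₂) = 0.509492
Put price V = K·e^{−rT}·N(−d₂) − S·N(−d₁) = 20.615621 − 17.808293 = 2.807328
Δ = −N(−d₁) = -0.434243

price = 2.807328
Δ = -0.434243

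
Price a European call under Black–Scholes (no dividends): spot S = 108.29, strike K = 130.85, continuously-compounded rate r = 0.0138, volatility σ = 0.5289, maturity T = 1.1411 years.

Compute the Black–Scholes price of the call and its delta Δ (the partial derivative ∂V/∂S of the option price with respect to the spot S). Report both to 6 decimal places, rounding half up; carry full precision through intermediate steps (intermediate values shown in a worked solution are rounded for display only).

σ√T = 0.5289·√1.1411 = 0.564983
d₁ = (ln(S/K) + (r+σ²/2)T) / (σ√T) = (ln(108.29/130.85) + (0.0138+0.5289²/2)·1.1411) / 0.564983 = (-0.189239 + 0.175350) / 0.564983 = -0.024583
d₂ = d₁ − σ√T = -0.024583 − 0.564983 = -0.589566
e^{−rT} = e^{−0.0138·1.1411} = 0.984376
N(d₁) = 0.490194,  N(d₂) = 0.277741
Call price V = S·N(d₁) − K·e^{−rT}·N(d₂) = 53.083106 − 35.774598 = 17.308508
Δ = N(d₁) = 0.490194

price = 17.308508
Δ = 0.490194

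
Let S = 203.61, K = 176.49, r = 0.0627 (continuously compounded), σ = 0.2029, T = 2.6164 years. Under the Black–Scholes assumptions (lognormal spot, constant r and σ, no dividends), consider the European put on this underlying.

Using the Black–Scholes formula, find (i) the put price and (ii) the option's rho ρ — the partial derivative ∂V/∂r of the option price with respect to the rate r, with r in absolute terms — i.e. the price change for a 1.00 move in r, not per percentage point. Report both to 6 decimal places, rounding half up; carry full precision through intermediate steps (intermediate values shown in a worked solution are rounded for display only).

σ√T = 0.2029·√2.6164 = 0.328197
d₁ = (ln(S/K) + (r+σ²/2)T) / (σ√T) = (ln(203.61/176.49) + (0.0627+0.2029²/2)·2.6164) / 0.328197 = (0.142942 + 0.217905) / 0.328197 = 1.099484
d₂ = d₁ − σ√T = 1.099484 − 0.328197 = 0.771287
e^{−rT} = e^{−0.0627·2.6164} = 0.848701
N(−d₁) = 0.135778,  N(−d₂) = 0.220268
Put price V = K·e^{−rT}·N(−d₂) − S·N(−d₁) = 32.993379 − 27.645857 = 5.347522
ρ = −K·T·e^{−rT}·N(−d₂) = -86.323878

price = 5.347522
ρ = -86.323878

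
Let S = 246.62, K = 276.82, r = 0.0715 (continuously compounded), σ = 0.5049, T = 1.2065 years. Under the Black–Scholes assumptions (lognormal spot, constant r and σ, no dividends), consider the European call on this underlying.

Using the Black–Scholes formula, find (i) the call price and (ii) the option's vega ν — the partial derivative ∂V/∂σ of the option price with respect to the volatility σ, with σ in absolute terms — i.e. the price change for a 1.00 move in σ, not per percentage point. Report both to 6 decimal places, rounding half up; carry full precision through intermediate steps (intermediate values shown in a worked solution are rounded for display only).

price = 51.086040
ν = 105.378856

σ√T = 0.5049·√1.2065 = 0.554586
d₁ = (ln(S/K) + (r+σ²/2)T) / (σ√T) = (ln(246.62/276.82) + (0.0715+0.5049²/2)·1.2065) / 0.554586 = (-0.115519 + 0.240048) / 0.554586 = 0.224544
d₂ = d₁ − σ√T = 0.224544 − 0.554586 = -0.330042
e^{−rT} = e^{−0.0715·1.2065} = 0.917351
N(d₁) = 0.588833,  N(d₂) = 0.370684
Call price V = S·N(d₁) − K·e^{−rT}·N(d₂) = 145.217969 − 94.131930 = 51.086040
φ(d₁) = (1/√(2π))·e^{−d₁²/2} = 0.389011
ν = S·φ(d₁)·√T = 105.378856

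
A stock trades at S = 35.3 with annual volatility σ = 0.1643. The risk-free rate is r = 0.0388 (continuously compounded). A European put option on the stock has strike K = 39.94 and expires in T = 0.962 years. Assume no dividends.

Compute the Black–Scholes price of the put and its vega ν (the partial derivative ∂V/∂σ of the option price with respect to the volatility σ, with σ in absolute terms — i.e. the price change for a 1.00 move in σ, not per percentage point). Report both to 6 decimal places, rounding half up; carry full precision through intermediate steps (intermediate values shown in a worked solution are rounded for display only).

price = 4.287152
ν = 12.459057

σ√T = 0.1643·√0.962 = 0.161148
d₁ = (ln(S/K) + (r+σ²/2)T) / (σ√T) = (ln(35.3/39.94) + (0.0388+0.1643²/2)·0.962) / 0.161148 = (-0.123495 + 0.050310) / 0.161148 = -0.454150
d₂ = d₁ − σ√T = -0.454150 − 0.161148 = -0.615298
e^{−rT} = e^{−0.0388·0.962} = 0.963362
N(−d₁) = 0.675140,  N(−d₂) = 0.730821
Put price V = K·e^{−rT}·N(−d₂) − S·N(−d₁) = 28.119580 − 23.832428 = 4.287152
φ(d₁) = (1/√(2π))·e^{−d₁²/2} = 0.359851
ν = S·φ(d₁)·√T = 12.459057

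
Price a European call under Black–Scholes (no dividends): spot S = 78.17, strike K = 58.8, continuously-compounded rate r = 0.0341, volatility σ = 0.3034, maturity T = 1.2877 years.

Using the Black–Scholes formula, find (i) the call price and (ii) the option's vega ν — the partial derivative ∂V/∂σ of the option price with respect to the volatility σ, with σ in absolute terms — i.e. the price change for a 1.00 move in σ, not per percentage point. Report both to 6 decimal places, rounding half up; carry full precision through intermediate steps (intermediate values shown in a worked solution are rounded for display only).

price = 23.949763
ν = 18.757826

σ√T = 0.3034·√1.2877 = 0.344289
d₁ = (ln(S/K) + (r+σ²/2)T) / (σ√T) = (ln(78.17/58.8) + (0.0341+0.3034²/2)·1.2877) / 0.344289 = (0.284744 + 0.103178) / 0.344289 = 1.126734
d₂ = d₁ − σ√T = 1.126734 − 0.344289 = 0.782446
e^{−rT} = e^{−0.0341·1.2877} = 0.957040
N(d₁) = 0.870073,  N(d₂) = 0.783024
Call price V = S·N(d₁) − K·e^{−rT}·N(d₂) = 68.013575 − 44.063812 = 23.949763
φ(d₁) = (1/√(2π))·e^{−d₁²/2} = 0.211463
ν = S·φ(d₁)·√T = 18.757826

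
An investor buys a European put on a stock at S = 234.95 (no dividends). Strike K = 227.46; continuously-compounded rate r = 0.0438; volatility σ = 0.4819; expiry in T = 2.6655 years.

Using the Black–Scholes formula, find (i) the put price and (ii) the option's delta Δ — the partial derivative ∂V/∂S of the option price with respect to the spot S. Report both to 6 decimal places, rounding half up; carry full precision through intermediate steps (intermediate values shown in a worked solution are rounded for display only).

σ√T = 0.4819·√2.6655 = 0.786767
d₁ = (ln(S/K) + (r+σ²/2)T) / (σ√T) = (ln(234.95/227.46) + (0.0438+0.4819²/2)·2.6655) / 0.786767 = (0.032398 + 0.426250) / 0.786767 = 0.582953
d₂ = d₁ − σ√T = 0.582953 − 0.786767 = -0.203814
e^{−rT} = e^{−0.0438·2.6655} = 0.889809
N(−d₁) = 0.279962,  N(−d₂) = 0.580751
Put price V = K·e^{−rT}·N(−d₂) − S·N(−d₁) = 117.541508 − 65.777157 = 51.764351
Δ = −N(−d₁) = -0.279962

price = 51.764351
Δ = -0.279962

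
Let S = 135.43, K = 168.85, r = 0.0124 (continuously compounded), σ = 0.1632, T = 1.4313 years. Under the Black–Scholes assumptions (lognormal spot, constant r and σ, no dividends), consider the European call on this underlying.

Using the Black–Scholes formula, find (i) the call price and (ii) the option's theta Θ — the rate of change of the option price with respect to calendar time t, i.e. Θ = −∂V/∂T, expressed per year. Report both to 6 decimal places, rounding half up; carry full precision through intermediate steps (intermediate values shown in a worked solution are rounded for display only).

σ√T = 0.1632·√1.4313 = 0.195248
d₁ = (ln(S/K) + (r+σ²/2)T) / (σ√T) = (ln(135.43/168.85) + (0.0124+0.1632²/2)·1.4313) / 0.195248 = (-0.220556 + 0.036809) / 0.195248 = -0.941097
d₂ = d₁ − σ√T = -0.941097 − 0.195248 = -1.136345
e^{−rT} = e^{−0.0124·1.4313} = 0.982408
N(d₁) = 0.173327,  N(d₂) = 0.127906
Call price V = S·N(d₁) − K·e^{−rT}·N(d₂) = 23.473737 − 21.217023 = 2.256715
φ(d₁) = (1/√(2π))·e^{−d₁²/2} = 0.256207
Θ = −S·φ(d₁)·σ/(2√T) − r·K·e^{−rT}·N(d₂) = −2.366629 − 0.263091 = -2.629720

price = 2.256715
Θ = -2.629720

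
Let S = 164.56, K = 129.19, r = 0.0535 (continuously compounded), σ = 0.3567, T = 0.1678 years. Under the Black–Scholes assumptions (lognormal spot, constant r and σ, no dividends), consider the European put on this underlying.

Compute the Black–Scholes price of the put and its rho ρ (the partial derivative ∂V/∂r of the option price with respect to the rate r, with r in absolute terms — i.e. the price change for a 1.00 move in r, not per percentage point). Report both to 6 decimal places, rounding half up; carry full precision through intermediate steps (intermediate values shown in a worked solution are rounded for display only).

price = 0.370803
ρ = -1.074927

σ√T = 0.3567·√0.1678 = 0.146116
d₁ = (ln(S/K) + (r+σ²/2)T) / (σ√T) = (ln(164.56/129.19) + (0.0535+0.3567²/2)·0.1678) / 0.146116 = (0.241991 + 0.019652) / 0.146116 = 1.790650
d₂ = d₁ − σ√T = 1.790650 − 0.146116 = 1.644533
e^{−rT} = e^{−0.0535·0.1678} = 0.991063
N(−d₁) = 0.036675,  N(−d₂) = 0.050033
Put price V = K·e^{−rT}·N(−d₂) − S·N(−d₁) = 6.406002 − 6.035199 = 0.370803
ρ = −K·T·e^{−rT}·N(−d₂) = -1.074927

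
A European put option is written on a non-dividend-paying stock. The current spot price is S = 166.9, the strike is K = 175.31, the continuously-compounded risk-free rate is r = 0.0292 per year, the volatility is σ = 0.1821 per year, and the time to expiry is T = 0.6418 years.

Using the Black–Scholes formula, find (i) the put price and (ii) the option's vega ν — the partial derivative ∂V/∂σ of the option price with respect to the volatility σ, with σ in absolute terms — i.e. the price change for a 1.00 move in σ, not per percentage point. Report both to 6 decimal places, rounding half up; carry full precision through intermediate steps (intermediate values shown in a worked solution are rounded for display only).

σ√T = 0.1821·√0.6418 = 0.145885
d₁ = (ln(S/K) + (r+σ²/2)T) / (σ√T) = (ln(166.9/175.31) + (0.0292+0.1821²/2)·0.6418) / 0.145885 = (-0.049161 + 0.029382) / 0.145885 = -0.135582
d₂ = d₁ − σ√T = -0.135582 − 0.145885 = -0.281466
e^{−rT} = e^{−0.0292·0.6418} = 0.981434
N(−d₁) = 0.553924,  N(−d₂) = 0.610824
Put price V = K·e^{−rT}·N(−d₂) − S·N(−d₁) = 105.095365 − 92.449905 = 12.645461
φ(d₁) = (1/√(2π))·e^{−d₁²/2} = 0.395292
ν = S·φ(d₁)·√T = 52.853601

price = 12.645461
ν = 52.853601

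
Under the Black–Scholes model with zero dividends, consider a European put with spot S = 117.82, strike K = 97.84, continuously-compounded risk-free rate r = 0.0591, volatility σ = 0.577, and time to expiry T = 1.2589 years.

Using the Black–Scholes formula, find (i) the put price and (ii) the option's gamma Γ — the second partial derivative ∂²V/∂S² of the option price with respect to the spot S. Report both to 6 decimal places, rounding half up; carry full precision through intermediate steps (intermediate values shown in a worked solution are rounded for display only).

σ√T = 0.577·√1.2589 = 0.647398
d₁ = (ln(S/K) + (r+σ²/2)T) / (σ√T) = (ln(117.82/97.84) + (0.0591+0.577²/2)·1.2589) / 0.647398 = (0.185825 + 0.283963) / 0.647398 = 0.725655
d₂ = d₁ − σ√T = 0.725655 − 0.647398 = 0.078257
e^{−rT} = e^{−0.0591·1.2589} = 0.928299
N(−d₁) = 0.234025,  N(−d₂) = 0.468812
Put price V = K·e^{−rT}·N(−d₂) − S·N(−d₁) = 42.579748 − 27.572842 = 15.006906
φ(d₁) = (1/√(2π))·e^{−d₁²/2} = 0.306595
Γ = φ(d₁) / (S·σ·√T) = 0.004020

price = 15.006906
Γ = 0.004020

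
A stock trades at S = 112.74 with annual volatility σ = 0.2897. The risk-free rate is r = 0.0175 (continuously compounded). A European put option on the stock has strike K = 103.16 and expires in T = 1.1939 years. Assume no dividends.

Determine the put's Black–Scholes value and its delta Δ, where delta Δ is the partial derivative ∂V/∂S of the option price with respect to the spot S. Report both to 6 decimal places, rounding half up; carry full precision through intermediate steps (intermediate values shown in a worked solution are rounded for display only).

price = 8.376349
Δ = -0.306844

σ√T = 0.2897·√1.1939 = 0.316543
d₁ = (ln(S/K) + (r+σ²/2)T) / (σ√T) = (ln(112.74/103.16) + (0.0175+0.2897²/2)·1.1939) / 0.316543 = (0.088803 + 0.070993) / 0.316543 = 0.504816
d₂ = d₁ − σ√T = 0.504816 − 0.316543 = 0.188274
e^{−rT} = e^{−0.0175·1.1939} = 0.979324
N(−d₁) = 0.306844,  N(−d₂) = 0.425331
Put price V = K·e^{−rT}·N(−d₂) − S·N(−d₁) = 42.969927 − 34.593578 = 8.376349
Δ = −N(−d₁) = -0.306844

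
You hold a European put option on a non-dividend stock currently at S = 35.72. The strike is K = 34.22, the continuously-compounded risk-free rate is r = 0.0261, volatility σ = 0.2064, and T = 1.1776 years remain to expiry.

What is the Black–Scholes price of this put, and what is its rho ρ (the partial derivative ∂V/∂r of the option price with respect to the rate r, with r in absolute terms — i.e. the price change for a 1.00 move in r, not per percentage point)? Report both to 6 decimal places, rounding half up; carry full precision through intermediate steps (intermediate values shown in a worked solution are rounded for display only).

price = 1.967923
ρ = -16.185741

σ√T = 0.2064·√1.1776 = 0.223980
d₁ = (ln(S/K) + (r+σ²/2)T) / (σ√T) = (ln(35.72/34.22) + (0.0261+0.2064²/2)·1.1776) / 0.223980 = (0.042900 + 0.055819) / 0.223980 = 0.440751
d₂ = d₁ − σ√T = 0.440751 − 0.223980 = 0.216771
e^{−rT} = e^{−0.0261·1.1776} = 0.969732
N(−d₁) = 0.329697,  N(−d₂) = 0.414193
Put price V = K·e^{−rT}·N(−d₂) − S·N(−d₁) = 13.744685 − 11.776762 = 1.967923
ρ = −K·T·e^{−rT}·N(−d₂) = -16.185741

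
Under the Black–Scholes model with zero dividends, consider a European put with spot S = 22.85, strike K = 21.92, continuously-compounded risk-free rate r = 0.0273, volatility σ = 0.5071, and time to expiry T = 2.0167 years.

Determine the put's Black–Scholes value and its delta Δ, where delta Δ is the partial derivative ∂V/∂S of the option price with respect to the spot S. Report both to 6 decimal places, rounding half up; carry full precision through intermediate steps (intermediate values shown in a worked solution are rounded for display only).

σ√T = 0.5071·√2.0167 = 0.720136
d₁ = (ln(S/K) + (r+σ²/2)T) / (σ√T) = (ln(22.85/21.92) + (0.0273+0.5071²/2)·2.0167) / 0.720136 = (0.041552 + 0.314354) / 0.720136 = 0.494220
d₂ = d₁ − σ√T = 0.494220 − 0.720136 = -0.225916
e^{−rT} = e^{−0.0273·2.0167} = 0.946432
N(−d₁) = 0.310576,  N(−d₂) = 0.589367
Put price V = K·e^{−rT}·N(−d₂) − S·N(−d₁) = 12.226878 − 7.096651 = 5.130227
Δ = −N(−d₁) = -0.310576

price = 5.130227
Δ = -0.310576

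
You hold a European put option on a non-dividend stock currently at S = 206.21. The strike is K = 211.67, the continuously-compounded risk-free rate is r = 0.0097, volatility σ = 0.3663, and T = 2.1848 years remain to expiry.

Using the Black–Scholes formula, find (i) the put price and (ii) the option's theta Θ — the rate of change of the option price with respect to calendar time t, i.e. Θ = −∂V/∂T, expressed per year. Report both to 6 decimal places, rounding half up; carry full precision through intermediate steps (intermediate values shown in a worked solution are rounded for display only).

σ√T = 0.3663·√2.1848 = 0.541431
d₁ = (ln(S/K) + (r+σ²/2)T) / (σ√T) = (ln(206.21/211.67) + (0.0097+0.3663²/2)·2.1848) / 0.541431 = (-0.026133 + 0.167766) / 0.541431 = 0.261590
d₂ = d₁ − σ√T = 0.261590 − 0.541431 = -0.279841
e^{−rT} = e^{−0.0097·2.1848} = 0.979030
N(−d₁) = 0.396819,  N(−d₂) = 0.610200
Put price V = K·e^{−rT}·N(−d₂) − S·N(−d₁) = 126.452618 − 81.828019 = 44.624599
φ(d₁) = (1/√(2π))·e^{−d₁²/2} = 0.385523
Θ = −S·φ(d₁)·σ/(2√T) + r·K·e^{−rT}·N(−d₂) = −9.850577 + 1.226590 = -8.623986

price = 44.624599
Θ = -8.623986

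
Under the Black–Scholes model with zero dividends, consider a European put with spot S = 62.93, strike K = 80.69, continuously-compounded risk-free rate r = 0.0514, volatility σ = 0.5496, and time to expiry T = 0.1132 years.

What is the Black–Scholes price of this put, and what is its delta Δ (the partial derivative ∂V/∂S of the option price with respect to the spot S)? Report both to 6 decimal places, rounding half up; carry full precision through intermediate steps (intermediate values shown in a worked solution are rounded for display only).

price = 17.872099
Δ = -0.888851

σ√T = 0.5496·√0.1132 = 0.184914
d₁ = (ln(S/K) + (r+σ²/2)T) / (σ√T) = (ln(62.93/80.69) + (0.0514+0.5496²/2)·0.1132) / 0.184914 = (-0.248592 + 0.022915) / 0.184914 = -1.220440
d₂ = d₁ − σ√T = -1.220440 − 0.184914 = -1.405354
e^{−rT} = e^{−0.0514·0.1132} = 0.994198
N(−d₁) = 0.888851,  N(−d₂) = 0.920042
Put price V = K·e^{−rT}·N(−d₂) − S·N(−d₁) = 73.807492 − 55.935393 = 17.872099
Δ = −N(−d₁) = -0.888851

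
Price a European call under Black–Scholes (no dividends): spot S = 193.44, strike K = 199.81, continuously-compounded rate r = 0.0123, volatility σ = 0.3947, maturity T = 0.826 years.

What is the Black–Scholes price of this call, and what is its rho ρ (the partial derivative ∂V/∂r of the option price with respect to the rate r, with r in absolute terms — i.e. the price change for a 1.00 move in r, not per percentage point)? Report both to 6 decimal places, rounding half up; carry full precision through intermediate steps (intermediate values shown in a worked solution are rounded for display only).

price = 25.722725
ρ = 66.107773

σ√T = 0.3947·√0.826 = 0.358721
d₁ = (ln(S/K) + (r+σ²/2)T) / (σ√T) = (ln(193.44/199.81) + (0.0123+0.3947²/2)·0.826) / 0.358721 = (-0.032400 + 0.074500) / 0.358721 = 0.117363
d₂ = d₁ − σ√T = 0.117363 − 0.358721 = -0.241358
e^{−rT} = e^{−0.0123·0.826} = 0.989892
N(d₁) = 0.546714,  N(d₂) = 0.404639
Call price V = S·N(d₁) − K·e^{−rT}·N(d₂) = 105.756348 − 80.033624 = 25.722725
ρ = K·T·e^{−rT}·N(d₂) = 66.107773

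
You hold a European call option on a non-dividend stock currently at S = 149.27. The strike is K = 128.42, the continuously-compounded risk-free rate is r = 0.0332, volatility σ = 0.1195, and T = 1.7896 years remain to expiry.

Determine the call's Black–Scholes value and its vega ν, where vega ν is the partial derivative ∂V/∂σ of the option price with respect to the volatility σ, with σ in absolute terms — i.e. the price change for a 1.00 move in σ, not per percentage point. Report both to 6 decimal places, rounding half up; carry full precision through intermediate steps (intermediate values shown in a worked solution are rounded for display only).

σ√T = 0.1195·√1.7896 = 0.159862
d₁ = (ln(S/K) + (r+σ²/2)T) / (σ√T) = (ln(149.27/128.42) + (0.0332+0.1195²/2)·1.7896) / 0.159862 = (0.150451 + 0.072193) / 0.159862 = 1.392720
d₂ = d₁ − σ√T = 1.392720 − 0.159862 = 1.232857
e^{−rT} = e^{−0.0332·1.7896} = 0.942316
N(d₁) = 0.918148,  N(d₂) = 0.891186
Call price V = S·N(d₁) − K·e^{−rT}·N(d₂) = 137.051910 − 107.844327 = 29.207582
φ(d₁) = (1/√(2π))·e^{−d₁²/2} = 0.151257
ν = S·φ(d₁)·√T = 30.204175

price = 29.207582
ν = 30.204175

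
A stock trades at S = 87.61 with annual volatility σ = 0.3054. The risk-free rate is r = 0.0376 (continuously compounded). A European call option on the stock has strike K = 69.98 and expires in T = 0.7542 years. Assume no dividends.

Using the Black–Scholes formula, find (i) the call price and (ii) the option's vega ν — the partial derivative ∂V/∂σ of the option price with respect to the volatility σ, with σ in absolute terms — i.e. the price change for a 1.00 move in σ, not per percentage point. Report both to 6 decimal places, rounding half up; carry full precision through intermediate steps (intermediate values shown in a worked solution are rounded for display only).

σ√T = 0.3054·√0.7542 = 0.265224
d₁ = (ln(S/K) + (r+σ²/2)T) / (σ√T) = (ln(87.61/69.98) + (0.0376+0.3054²/2)·0.7542) / 0.265224 = (0.224686 + 0.063530) / 0.265224 = 1.086688
d₂ = d₁ − σ√T = 1.086688 − 0.265224 = 0.821464
e^{−rT} = e^{−0.0376·0.7542} = 0.972040
N(d₁) = 0.861413,  N(d₂) = 0.794309
Call price V = S·N(d₁) − K·e^{−rT}·N(d₂) = 75.468361 − 54.031593 = 21.436768
φ(d₁) = (1/√(2π))·e^{−d₁²/2} = 0.221046
ν = S·φ(d₁)·√T = 16.818213

price = 21.436768
ν = 16.818213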